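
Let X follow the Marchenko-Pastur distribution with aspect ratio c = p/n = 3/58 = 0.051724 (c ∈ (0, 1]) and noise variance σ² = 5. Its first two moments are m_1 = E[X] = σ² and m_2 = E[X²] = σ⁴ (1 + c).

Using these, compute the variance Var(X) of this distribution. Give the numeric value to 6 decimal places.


m_1 = E[X] = σ² = 5, so m_1² = 25.
m_2 = E[X²] = σ⁴ (1 + c) = 25 · (1 + 0.051724) = 25 · 1.051724 = 26.293103.
(Note m_2 − m_1² simplifies to c · σ⁴ = 0.051724 · 25.)

Var(X) = m_2 − m_1² = 26.293103 − 25 = 1.293103.


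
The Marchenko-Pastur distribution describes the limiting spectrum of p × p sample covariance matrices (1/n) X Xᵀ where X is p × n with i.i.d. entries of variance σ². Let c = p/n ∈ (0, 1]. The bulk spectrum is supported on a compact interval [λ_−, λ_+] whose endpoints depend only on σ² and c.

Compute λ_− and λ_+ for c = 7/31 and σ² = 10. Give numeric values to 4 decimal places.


c = 7/31 = 0.225806; √c = 0.475191.
λ_− = σ² (1 − √c)² = 10 · (1 − 0.475191)² = 10 · (0.524809)² = 2.754245.
λ_+ = σ² (1 + √c)² = 10 · (1 + 0.475191)² = 10 · (1.475191)² = 21.761884.

Rounded to 4 decimal places: λ_− ≈ 2.7542, λ_+ ≈ 21.7619.


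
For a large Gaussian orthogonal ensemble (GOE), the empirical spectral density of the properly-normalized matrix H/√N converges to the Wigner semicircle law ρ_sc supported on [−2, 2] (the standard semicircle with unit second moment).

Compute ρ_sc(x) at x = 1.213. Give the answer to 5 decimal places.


ρ_sc(x) = (1/(2π)) √(4 − x²). With x = 1.213:
  4 − x² = 4 − (1.213)² = 4 − 1.471369 = 2.528631.
  √(4 − x²) = 1.590167.
  1/(2π) = 0.159155.
  ρ_sc(1.213) = 0.159155 · 1.590167 = 0.253083.

Rounded to 5 decimal places: ρ_sc(1.213) ≈ 0.25308.


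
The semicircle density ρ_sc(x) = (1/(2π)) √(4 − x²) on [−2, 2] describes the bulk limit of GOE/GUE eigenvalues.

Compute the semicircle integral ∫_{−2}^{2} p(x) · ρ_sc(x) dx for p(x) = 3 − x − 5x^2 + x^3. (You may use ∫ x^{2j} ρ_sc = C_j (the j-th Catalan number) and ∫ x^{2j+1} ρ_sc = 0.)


Write p(x) = Σ a_i x^i, split into monomials and integrate each against ρ_sc separately.
Using ∫ x^{2j} ρ_sc = C_j = (1/(j+1)) C(2j, j) (Catalan numbers) and ∫ x^{2j+1} ρ_sc = 0 (odd monomials vanish by symmetry):
  i = 0 (even): a_0 · C_{0} = 3 · 1 = 3
  i = 1 (odd): ∫ x^1 ρ_sc = 0 (vanishes)
  i = 2 (even): a_2 · C_{1} = -5 · 1 = -5
  i = 3 (odd): ∫ x^3 ρ_sc = 0 (vanishes)

Summing the contributions: ∫_{−2}^{2} p(x) ρ_sc(x) dx = 3 + (-5) = -2.


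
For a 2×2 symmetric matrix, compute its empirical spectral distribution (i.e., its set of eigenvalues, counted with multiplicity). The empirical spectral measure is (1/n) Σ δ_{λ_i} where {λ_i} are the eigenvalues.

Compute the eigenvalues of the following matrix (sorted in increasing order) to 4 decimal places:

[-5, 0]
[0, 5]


Since M is real symmetric, both eigenvalues are real; they are the roots of det(λI − M) = λ² − (tr M) λ + det M.
tr M = -5 + 5 = 0.
det M = (-5)·5 − 0² = -25 − 0 = -25.
Characteristic polynomial: λ² − 25 = 0.
Discriminant Δ = (tr M)² − 4·det M = 0 − (-100) = 100; √Δ = 10.000000.
λ = (tr M ± √Δ)/2 = (0 ± 10.000000)/2, giving (tr M − √Δ)/2 = -5.0000 and (tr M + √Δ)/2 = 5.0000.

Eigenvalues sorted in increasing order: [-5.0000, 5.0000].


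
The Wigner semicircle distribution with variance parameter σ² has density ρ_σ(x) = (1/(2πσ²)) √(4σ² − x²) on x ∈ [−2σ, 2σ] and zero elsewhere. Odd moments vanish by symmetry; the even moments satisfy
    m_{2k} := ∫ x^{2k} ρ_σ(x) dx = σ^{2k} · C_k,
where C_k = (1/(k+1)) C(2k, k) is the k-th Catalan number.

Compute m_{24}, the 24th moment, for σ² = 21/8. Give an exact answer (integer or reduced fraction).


By the scaled semicircle moment identity, m_{2k} = σ^{2k} · C_k with k = 12.
C_12 = (1/(k+1)) · C(2k, k) = (1/13) · C(24, 12) = (1/13) · 2704156 = 208012.
σ^{2k} = (σ²)^k = (21/8)^12 = 7355827511386641/68719476736.

Therefore m_{24} = σ^{24} · C_12 = (7355827511386641/68719476736) · 208012 = 382525098074639491923/17179869184.


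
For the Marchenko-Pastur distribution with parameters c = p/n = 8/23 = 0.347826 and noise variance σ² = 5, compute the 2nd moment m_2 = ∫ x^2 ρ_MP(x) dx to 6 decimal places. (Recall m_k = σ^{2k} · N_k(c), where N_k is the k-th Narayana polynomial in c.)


E[X²] = σ⁴ (1 + c) (second MP moment). With σ² = 5 (so σ⁴ = 25) and c = 8/23 = 0.347826: E[X²] = 25 · (1 + 0.347826) = 25 · 1.347826.

So E[X^2] = 33.695652.


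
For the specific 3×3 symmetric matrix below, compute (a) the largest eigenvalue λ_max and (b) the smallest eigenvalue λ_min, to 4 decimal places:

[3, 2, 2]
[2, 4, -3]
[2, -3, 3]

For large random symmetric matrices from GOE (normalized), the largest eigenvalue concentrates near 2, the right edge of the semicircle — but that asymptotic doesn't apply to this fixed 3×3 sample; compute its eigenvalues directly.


Since M is real symmetric, all three eigenvalues are real; they are the roots of det(λI − M) = λ³ − (tr M) λ² + s λ − det M, where s is the sum of the principal 2×2 minors.
tr M = 3 + 4 + 3 = 10.
s = (3·4 − 2²) + (3·3 − 2²) + (4·3 − (-3)²) = 8 + 5 + 3 = 16.
det M (expand along row 1) = 3·3 − 2·12 + 2·(-14) = -43.
Characteristic polynomial: λ³ − 10λ² + 16λ + 43 = 0.
Substitute λ = y + (tr M)/3 = y + 3.333333 to remove the quadratic term: y³ + p·y + q = 0 with p = s − (tr M)²/3 = -17.333333 and q = −2(tr M)³/27 + (tr M)·s/3 − det M = 22.259259.
Three real roots ⇒ use the trigonometric (Viète) form: r = 2√(−p/3) = 4.807402, φ = arccos(3q/(p·r)) = arccos(-0.801382) = 2.500398 rad.
y_k = r·cos(φ/3 − 2πk/3) for k = 0, 1, 2 gives y = 3.232084, 1.465932, -4.698015.
λ_k = y_k + 3.333333 gives λ = 6.5654, 4.7993, -1.3647 (check: the sum is 10.0000 = tr M).

Hence λ_max = 6.5654 and λ_min = -1.3647.


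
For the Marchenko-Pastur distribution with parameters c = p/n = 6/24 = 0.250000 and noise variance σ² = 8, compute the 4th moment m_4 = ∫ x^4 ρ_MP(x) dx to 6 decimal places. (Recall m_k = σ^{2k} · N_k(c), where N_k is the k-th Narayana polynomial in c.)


E[X⁴] = σ⁸ (1 + 6c + 6c² + c³) (fourth MP moment). With σ² = 8 (so σ⁸ = 4096) and c = 6/24 = 0.250000: E[X⁴] = 4096 · (1 + 6·0.250000 + 6·(0.250000)² + (0.250000)³) = 4096 · 2.890625.

So E[X^4] = 11840.000000.


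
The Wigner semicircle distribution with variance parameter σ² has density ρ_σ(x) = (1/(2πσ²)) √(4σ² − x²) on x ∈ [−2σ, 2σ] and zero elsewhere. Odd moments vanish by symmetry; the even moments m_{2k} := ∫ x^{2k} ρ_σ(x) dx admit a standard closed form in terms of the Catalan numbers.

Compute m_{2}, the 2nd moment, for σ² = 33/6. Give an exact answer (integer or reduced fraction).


By the scaled semicircle moment identity, m_{2k} = σ^{2k} · C_k with k = 1.
C_1 = (1/(k+1)) · C(2k, k) = (1/2) · C(2, 1) = (1/2) · 2 = 1.
σ^{2k} = (σ²)^k = (33/6)^1 = 11/2.

Therefore m_{2} = σ^{2} · C_1 = (11/2) · 1 = 11/2.


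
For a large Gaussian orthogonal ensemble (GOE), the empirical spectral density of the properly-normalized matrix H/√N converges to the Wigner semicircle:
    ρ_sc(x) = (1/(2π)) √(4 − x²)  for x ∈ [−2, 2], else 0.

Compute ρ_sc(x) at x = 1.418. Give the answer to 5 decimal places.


ρ_sc(x) = (1/(2π)) √(4 − x²). With x = 1.418:
  4 − x² = 4 − (1.418)² = 4 − 2.010724 = 1.989276.
  √(4 − x²) = 1.410417.
  1/(2π) = 0.159155.
  ρ_sc(1.418) = 0.159155 · 1.410417 = 0.224475.

Rounded to 5 decimal places: ρ_sc(1.418) ≈ 0.22447.


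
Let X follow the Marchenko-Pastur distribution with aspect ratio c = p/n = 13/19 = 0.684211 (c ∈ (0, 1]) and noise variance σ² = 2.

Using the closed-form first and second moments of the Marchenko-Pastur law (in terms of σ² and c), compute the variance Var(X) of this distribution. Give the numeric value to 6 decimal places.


Recall the MP moments m_1 = E[X] = σ² and m_2 = E[X²] = σ⁴ (1 + c).
m_1 = E[X] = σ² = 2, so m_1² = 4.
m_2 = E[X²] = σ⁴ (1 + c) = 4 · (1 + 0.684211) = 4 · 1.684211 = 6.736842.
(Note m_2 − m_1² simplifies to c · σ⁴ = 0.684211 · 4.)

Var(X) = m_2 − m_1² = 6.736842 − 4 = 2.736842.


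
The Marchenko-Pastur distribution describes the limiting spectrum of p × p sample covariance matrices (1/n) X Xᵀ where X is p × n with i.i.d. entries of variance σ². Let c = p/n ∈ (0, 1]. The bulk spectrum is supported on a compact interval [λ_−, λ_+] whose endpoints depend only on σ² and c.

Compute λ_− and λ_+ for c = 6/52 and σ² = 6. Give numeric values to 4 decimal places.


c = 6/52 = 0.115385; √c = 0.339683.
λ_− = σ² (1 − √c)² = 6 · (1 − 0.339683)² = 6 · (0.660317)² = 2.616110.
λ_+ = σ² (1 + √c)² = 6 · (1 + 0.339683)² = 6 · (1.339683)² = 10.768505.

Rounded to 4 decimal places: λ_− ≈ 2.6161, λ_+ ≈ 10.7685.


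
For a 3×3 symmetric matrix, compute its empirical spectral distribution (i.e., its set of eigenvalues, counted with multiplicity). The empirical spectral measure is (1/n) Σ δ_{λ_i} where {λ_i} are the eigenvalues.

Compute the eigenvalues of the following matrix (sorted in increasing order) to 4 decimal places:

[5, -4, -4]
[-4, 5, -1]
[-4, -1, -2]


Since M is real symmetric, all three eigenvalues are real; they are the roots of det(λI − M) = λ³ − (tr M) λ² + s λ − det M, where s is the sum of the principal 2×2 minors.
tr M = 5 + 5 + (-2) = 8.
s = (5·5 − (-4)²) + (5·(-2) − (-4)²) + (5·(-2) − (-1)²) = 9 + (-26) + (-11) = -28.
det M (expand along row 1) = 5·(-11) − (-4)·4 + (-4)·24 = -135.
Characteristic polynomial: λ³ − 8λ² − 28λ + 135 = 0.
Substitute λ = y + (tr M)/3 = y + 2.666667 to remove the quadratic term: y³ + p·y + q = 0 with p = s − (tr M)²/3 = -49.333333 and q = −2(tr M)³/27 + (tr M)·s/3 − det M = 22.407407.
Three real roots ⇒ use the trigonometric (Viète) form: r = 2√(−p/3) = 8.110350, φ = arccos(3q/(p·r)) = arccos(-0.168009) = 1.739606 rad.
y_k = r·cos(φ/3 − 2πk/3) for k = 0, 1, 2 gives y = 6.784589, 0.456128, -7.240716.
λ_k = y_k + 2.666667 gives λ = 9.4513, 3.1228, -4.5740 (check: the sum is 8.0000 = tr M).

Eigenvalues sorted in increasing order: [-4.5740, 3.1228, 9.4513].


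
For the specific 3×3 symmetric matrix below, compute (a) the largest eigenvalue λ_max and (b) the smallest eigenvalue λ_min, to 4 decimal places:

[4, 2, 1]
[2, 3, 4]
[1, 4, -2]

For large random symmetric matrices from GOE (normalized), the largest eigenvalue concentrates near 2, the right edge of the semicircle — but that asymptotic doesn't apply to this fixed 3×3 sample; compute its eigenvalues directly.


Since M is real symmetric, all three eigenvalues are real; they are the roots of det(λI − M) = λ³ − (tr M) λ² + s λ − det M, where s is the sum of the principal 2×2 minors.
tr M = 4 + 3 + (-2) = 5.
s = (4·3 − 2²) + (4·(-2) − 1²) + (3·(-2) − 4²) = 8 + (-9) + (-22) = -23.
det M (expand along row 1) = 4·(-22) − 2·(-8) + 1·5 = -67.
Characteristic polynomial: λ³ − 5λ² − 23λ + 67 = 0.
Substitute λ = y + (tr M)/3 = y + 1.666667 to remove the quadratic term: y³ + p·y + q = 0 with p = s − (tr M)²/3 = -31.333333 and q = −2(tr M)³/27 + (tr M)·s/3 − det M = 19.407407.
Three real roots ⇒ use the trigonometric (Viète) form: r = 2√(−p/3) = 6.463573, φ = arccos(3q/(p·r)) = arccos(-0.287481) = 1.862392 rad.
y_k = r·cos(φ/3 − 2πk/3) for k = 0, 1, 2 gives y = 5.257566, 0.627262, -5.884828.
λ_k = y_k + 1.666667 gives λ = 6.9242, 2.2939, -4.2182 (check: the sum is 5.0000 = tr M).

Hence λ_max = 6.9242 and λ_min = -4.2182.


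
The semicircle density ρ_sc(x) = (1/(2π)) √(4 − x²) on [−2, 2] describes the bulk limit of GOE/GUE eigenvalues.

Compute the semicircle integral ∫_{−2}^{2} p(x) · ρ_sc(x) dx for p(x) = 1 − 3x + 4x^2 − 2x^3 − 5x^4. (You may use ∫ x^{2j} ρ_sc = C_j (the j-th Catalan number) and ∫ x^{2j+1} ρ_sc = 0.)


Write p(x) = Σ a_i x^i, split into monomials and integrate each against ρ_sc separately.
Using ∫ x^{2j} ρ_sc = C_j = (1/(j+1)) C(2j, j) (Catalan numbers) and ∫ x^{2j+1} ρ_sc = 0 (odd monomials vanish by symmetry):
  i = 0 (even): a_0 · C_{0} = 1 · 1 = 1
  i = 1 (odd): ∫ x^1 ρ_sc = 0 (vanishes)
  i = 2 (even): a_2 · C_{1} = 4 · 1 = 4
  i = 3 (odd): ∫ x^3 ρ_sc = 0 (vanishes)
  i = 4 (even): a_4 · C_{2} = -5 · 2 = -10

Summing the contributions: ∫_{−2}^{2} p(x) ρ_sc(x) dx = 1 + 4 + (-10) = -5.


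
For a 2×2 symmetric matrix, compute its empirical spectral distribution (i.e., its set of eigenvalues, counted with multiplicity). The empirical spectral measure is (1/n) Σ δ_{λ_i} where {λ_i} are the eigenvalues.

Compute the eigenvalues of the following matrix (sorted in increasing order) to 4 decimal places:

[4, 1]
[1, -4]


Since M is real symmetric, both eigenvalues are real; they are the roots of det(λI − M) = λ² − (tr M) λ + det M.
tr M = 4 + (-4) = 0.
det M = 4·(-4) − 1² = -16 − 1 = -17.
Characteristic polynomial: λ² − 17 = 0.
Discriminant Δ = (tr M)² − 4·det M = 0 − (-68) = 68; √Δ = 8.246211.
λ = (tr M ± √Δ)/2 = (0 ± 8.246211)/2, giving (tr M − √Δ)/2 = -4.1231 and (tr M + √Δ)/2 = 4.1231.

Eigenvalues sorted in increasing order: [-4.1231, 4.1231].


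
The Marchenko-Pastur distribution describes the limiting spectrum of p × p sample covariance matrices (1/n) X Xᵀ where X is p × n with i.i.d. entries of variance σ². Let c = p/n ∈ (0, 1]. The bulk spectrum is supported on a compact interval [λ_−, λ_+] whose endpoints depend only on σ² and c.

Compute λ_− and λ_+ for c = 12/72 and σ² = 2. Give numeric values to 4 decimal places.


c = 12/72 = 0.166667; √c = 0.408248.
λ_− = σ² (1 − √c)² = 2 · (1 − 0.408248)² = 2 · (0.591752)² = 0.700340.
λ_+ = σ² (1 + √c)² = 2 · (1 + 0.408248)² = 2 · (1.408248)² = 3.966326.

Rounded to 4 decimal places: λ_− ≈ 0.7003, λ_+ ≈ 3.9663.


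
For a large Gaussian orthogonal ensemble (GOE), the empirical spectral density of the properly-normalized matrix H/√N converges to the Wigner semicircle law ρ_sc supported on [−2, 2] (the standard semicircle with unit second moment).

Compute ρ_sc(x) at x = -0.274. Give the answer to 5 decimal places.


ρ_sc(x) = (1/(2π)) √(4 − x²). With x = -0.274:
  4 − x² = 4 − (-0.274)² = 4 − 0.075076 = 3.924924.
  √(4 − x²) = 1.981142.
  1/(2π) = 0.159155.
  ρ_sc(-0.274) = 0.159155 · 1.981142 = 0.315309.

Rounded to 5 decimal places: ρ_sc(-0.274) ≈ 0.31531.


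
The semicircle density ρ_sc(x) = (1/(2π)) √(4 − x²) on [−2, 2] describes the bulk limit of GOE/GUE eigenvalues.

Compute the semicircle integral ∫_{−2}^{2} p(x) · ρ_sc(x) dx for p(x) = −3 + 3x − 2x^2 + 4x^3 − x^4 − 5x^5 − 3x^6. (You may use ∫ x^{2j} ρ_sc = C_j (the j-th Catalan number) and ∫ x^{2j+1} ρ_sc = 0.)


Write p(x) = Σ a_i x^i, split into monomials and integrate each against ρ_sc separately.
Using ∫ x^{2j} ρ_sc = C_j = (1/(j+1)) C(2j, j) (Catalan numbers) and ∫ x^{2j+1} ρ_sc = 0 (odd monomials vanish by symmetry):
  i = 0 (even): a_0 · C_{0} = -3 · 1 = -3
  i = 1 (odd): ∫ x^1 ρ_sc = 0 (vanishes)
  i = 2 (even): a_2 · C_{1} = -2 · 1 = -2
  i = 3 (odd): ∫ x^3 ρ_sc = 0 (vanishes)
  i = 4 (even): a_4 · C_{2} = -1 · 2 = -2
  i = 5 (odd): ∫ x^5 ρ_sc = 0 (vanishes)
  i = 6 (even): a_6 · C_{3} = -3 · 5 = -15

Summing the contributions: ∫_{−2}^{2} p(x) ρ_sc(x) dx = (-3) + (-2) + (-2) + (-15) = -22.


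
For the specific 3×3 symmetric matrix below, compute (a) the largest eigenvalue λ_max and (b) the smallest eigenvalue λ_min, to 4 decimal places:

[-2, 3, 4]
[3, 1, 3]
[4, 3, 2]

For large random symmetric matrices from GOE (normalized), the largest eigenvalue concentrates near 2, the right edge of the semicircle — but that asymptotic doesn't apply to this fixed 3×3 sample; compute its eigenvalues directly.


Since M is real symmetric, all three eigenvalues are real; they are the roots of det(λI − M) = λ³ − (tr M) λ² + s λ − det M, where s is the sum of the principal 2×2 minors.
tr M = -2 + 1 + 2 = 1.
s = ((-2)·1 − 3²) + ((-2)·2 − 4²) + (1·2 − 3²) = -11 + (-20) + (-7) = -38.
det M (expand along row 1) = (-2)·(-7) − 3·(-6) + 4·5 = 52.
Characteristic polynomial: λ³ − λ² − 38λ − 52 = 0.
Substitute λ = y + (tr M)/3 = y + 0.333333 to remove the quadratic term: y³ + p·y + q = 0 with p = s − (tr M)²/3 = -38.333333 and q = −2(tr M)³/27 + (tr M)·s/3 − det M = -64.740741.
Three real roots ⇒ use the trigonometric (Viète) form: r = 2√(−p/3) = 7.149204, φ = arccos(3q/(p·r)) = arccos(0.708704) = 0.783137 rad.
y_k = r·cos(φ/3 − 2πk/3) for k = 0, 1, 2 gives y = 6.906993, -1.855554, -5.051439.
λ_k = y_k + 0.333333 gives λ = 7.2403, -1.5222, -4.7181 (check: the sum is 1.0000 = tr M).

Hence λ_max = 7.2403 and λ_min = -4.7181.


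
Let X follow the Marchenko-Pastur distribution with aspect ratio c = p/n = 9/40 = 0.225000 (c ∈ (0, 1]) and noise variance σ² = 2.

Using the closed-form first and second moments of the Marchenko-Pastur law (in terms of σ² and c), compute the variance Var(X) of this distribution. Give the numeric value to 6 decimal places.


Recall the MP moments m_1 = E[X] = σ² and m_2 = E[X²] = σ⁴ (1 + c).
m_1 = E[X] = σ² = 2, so m_1² = 4.
m_2 = E[X²] = σ⁴ (1 + c) = 4 · (1 + 0.225000) = 4 · 1.225000 = 4.900000.
(Note m_2 − m_1² simplifies to c · σ⁴ = 0.225000 · 4.)

Var(X) = m_2 − m_1² = 4.900000 − 4 = 0.900000.


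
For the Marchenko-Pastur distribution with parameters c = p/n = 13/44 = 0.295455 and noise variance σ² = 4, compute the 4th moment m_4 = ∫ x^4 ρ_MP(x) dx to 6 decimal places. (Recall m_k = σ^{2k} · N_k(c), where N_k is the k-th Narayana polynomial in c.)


E[X⁴] = σ⁸ (1 + 6c + 6c² + c³) (fourth MP moment). With σ² = 4 (so σ⁸ = 256) and c = 13/44 = 0.295455: E[X⁴] = 256 · (1 + 6·0.295455 + 6·(0.295455)² + (0.295455)³) = 256 · 3.322279.

So E[X^4] = 850.503381.


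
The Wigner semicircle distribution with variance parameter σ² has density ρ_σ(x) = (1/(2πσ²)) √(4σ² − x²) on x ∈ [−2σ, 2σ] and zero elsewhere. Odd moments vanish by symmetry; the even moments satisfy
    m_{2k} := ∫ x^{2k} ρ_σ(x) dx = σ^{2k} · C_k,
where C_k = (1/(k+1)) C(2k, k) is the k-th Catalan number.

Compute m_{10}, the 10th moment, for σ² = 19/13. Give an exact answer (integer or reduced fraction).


By the scaled semicircle moment identity, m_{2k} = σ^{2k} · C_k with k = 5.
C_5 = (1/(k+1)) · C(2k, k) = (1/6) · C(10, 5) = (1/6) · 252 = 42.
σ^{2k} = (σ²)^k = (19/13)^5 = 2476099/371293.

Therefore m_{10} = σ^{10} · C_5 = (2476099/371293) · 42 = 103996158/371293.


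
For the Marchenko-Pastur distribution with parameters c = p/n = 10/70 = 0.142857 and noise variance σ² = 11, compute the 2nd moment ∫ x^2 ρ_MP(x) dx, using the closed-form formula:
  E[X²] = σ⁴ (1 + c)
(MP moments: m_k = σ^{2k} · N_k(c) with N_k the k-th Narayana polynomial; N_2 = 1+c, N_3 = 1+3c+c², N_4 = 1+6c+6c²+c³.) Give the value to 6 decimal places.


E[X²] = σ⁴ (1 + c) (second MP moment). With σ² = 11 (so σ⁴ = 121) and c = 10/70 = 0.142857: E[X²] = 121 · (1 + 0.142857) = 121 · 1.142857.

So E[X^2] = 138.285714.


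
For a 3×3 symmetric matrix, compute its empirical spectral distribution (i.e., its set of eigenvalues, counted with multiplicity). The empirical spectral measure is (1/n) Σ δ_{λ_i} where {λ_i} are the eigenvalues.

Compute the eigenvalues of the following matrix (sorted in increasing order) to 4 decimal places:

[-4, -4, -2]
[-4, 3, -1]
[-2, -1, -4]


Since M is real symmetric, all three eigenvalues are real; they are the roots of det(λI − M) = λ³ − (tr M) λ² + s λ − det M, where s is the sum of the principal 2×2 minors.
tr M = -4 + 3 + (-4) = -5.
s = ((-4)·3 − (-4)²) + ((-4)·(-4) − (-2)²) + (3·(-4) − (-1)²) = -28 + 12 + (-13) = -29.
det M (expand along row 1) = (-4)·(-13) − (-4)·14 + (-2)·10 = 88.
Characteristic polynomial: λ³ + 5λ² − 29λ − 88 = 0.
Substitute λ = y + (tr M)/3 = y − 1.666667 to remove the quadratic term: y³ + p·y + q = 0 with p = s − (tr M)²/3 = -37.333333 and q = −2(tr M)³/27 + (tr M)·s/3 − det M = -30.407407.
Three real roots ⇒ use the trigonometric (Viète) form: r = 2√(−p/3) = 7.055337, φ = arccos(3q/(p·r)) = arccos(0.346327) = 1.217144 rad.
y_k = r·cos(φ/3 − 2πk/3) for k = 0, 1, 2 gives y = 6.482589, -0.829788, -5.652801.
λ_k = y_k − 1.666667 gives λ = 4.8159, -2.4965, -7.3195 (check: the sum is -5.0000 = tr M).

Eigenvalues sorted in increasing order: [-7.3195, -2.4965, 4.8159].


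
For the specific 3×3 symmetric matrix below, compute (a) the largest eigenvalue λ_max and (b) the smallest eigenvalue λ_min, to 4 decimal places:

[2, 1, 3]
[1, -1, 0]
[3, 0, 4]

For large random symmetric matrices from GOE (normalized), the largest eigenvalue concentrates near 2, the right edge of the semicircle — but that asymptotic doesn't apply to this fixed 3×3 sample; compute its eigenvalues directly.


Since M is real symmetric, all three eigenvalues are real; they are the roots of det(λI − M) = λ³ − (tr M) λ² + s λ − det M, where s is the sum of the principal 2×2 minors.
tr M = 2 + (-1) + 4 = 5.
s = (2·(-1) − 1²) + (2·4 − 3²) + ((-1)·4 − 0²) = -3 + (-1) + (-4) = -8.
det M (expand along row 1) = 2·(-4) − 1·4 + 3·3 = -3.
Characteristic polynomial: λ³ − 5λ² − 8λ + 3 = 0.
Substitute λ = y + (tr M)/3 = y + 1.666667 to remove the quadratic term: y³ + p·y + q = 0 with p = s − (tr M)²/3 = -16.333333 and q = −2(tr M)³/27 + (tr M)·s/3 − det M = -19.592593.
Three real roots ⇒ use the trigonometric (Viète) form: r = 2√(−p/3) = 4.666667, φ = arccos(3q/(p·r)) = arccos(0.771137) = 0.690171 rad.
y_k = r·cos(φ/3 − 2πk/3) for k = 0, 1, 2 gives y = 4.543716, -1.350273, -3.193443.
λ_k = y_k + 1.666667 gives λ = 6.2104, 0.3164, -1.5268 (check: the sum is 5.0000 = tr M).

Hence λ_max = 6.2104 and λ_min = -1.5268.


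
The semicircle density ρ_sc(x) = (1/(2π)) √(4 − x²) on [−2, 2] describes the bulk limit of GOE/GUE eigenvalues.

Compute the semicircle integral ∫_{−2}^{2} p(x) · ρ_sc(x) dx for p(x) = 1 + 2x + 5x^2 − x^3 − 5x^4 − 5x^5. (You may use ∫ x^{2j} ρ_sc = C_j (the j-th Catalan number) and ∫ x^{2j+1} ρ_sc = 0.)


Write p(x) = Σ a_i x^i, split into monomials and integrate each against ρ_sc separately.
Using ∫ x^{2j} ρ_sc = C_j = (1/(j+1)) C(2j, j) (Catalan numbers) and ∫ x^{2j+1} ρ_sc = 0 (odd monomials vanish by symmetry):
  i = 0 (even): a_0 · C_{0} = 1 · 1 = 1
  i = 1 (odd): ∫ x^1 ρ_sc = 0 (vanishes)
  i = 2 (even): a_2 · C_{1} = 5 · 1 = 5
  i = 3 (odd): ∫ x^3 ρ_sc = 0 (vanishes)
  i = 4 (even): a_4 · C_{2} = -5 · 2 = -10
  i = 5 (odd): ∫ x^5 ρ_sc = 0 (vanishes)

Summing the contributions: ∫_{−2}^{2} p(x) ρ_sc(x) dx = 1 + 5 + (-10) = -4.


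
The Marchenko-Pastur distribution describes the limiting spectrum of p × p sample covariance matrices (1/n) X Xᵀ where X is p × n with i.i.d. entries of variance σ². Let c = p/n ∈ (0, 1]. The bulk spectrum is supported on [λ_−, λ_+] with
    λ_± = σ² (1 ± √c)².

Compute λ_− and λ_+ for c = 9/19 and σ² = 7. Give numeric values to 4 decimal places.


c = 9/19 = 0.473684; √c = 0.688247.
λ_− = σ² (1 − √c)² = 7 · (1 − 0.688247)² = 7 · (0.311753)² = 0.680329.
λ_+ = σ² (1 + √c)² = 7 · (1 + 0.688247)² = 7 · (1.688247)² = 19.951250.

Rounded to 4 decimal places: λ_− ≈ 0.6803, λ_+ ≈ 19.9513.


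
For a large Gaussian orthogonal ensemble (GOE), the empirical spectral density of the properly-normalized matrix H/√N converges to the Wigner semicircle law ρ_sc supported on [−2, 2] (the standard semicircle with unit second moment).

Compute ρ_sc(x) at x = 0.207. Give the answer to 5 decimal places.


ρ_sc(x) = (1/(2π)) √(4 − x²). With x = 0.207:
  4 − x² = 4 − (0.207)² = 4 − 0.042849 = 3.957151.
  √(4 − x²) = 1.989259.
  1/(2π) = 0.159155.
  ρ_sc(0.207) = 0.159155 · 1.989259 = 0.316600.

Rounded to 5 decimal places: ρ_sc(0.207) ≈ 0.31660.


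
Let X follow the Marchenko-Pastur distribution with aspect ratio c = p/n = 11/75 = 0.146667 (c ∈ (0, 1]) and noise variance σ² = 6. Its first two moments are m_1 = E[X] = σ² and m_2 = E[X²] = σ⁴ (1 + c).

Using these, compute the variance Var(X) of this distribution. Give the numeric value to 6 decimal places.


m_1 = E[X] = σ² = 6, so m_1² = 36.
m_2 = E[X²] = σ⁴ (1 + c) = 36 · (1 + 0.146667) = 36 · 1.146667 = 41.280000.
(Note m_2 − m_1² simplifies to c · σ⁴ = 0.146667 · 36.)

Var(X) = m_2 − m_1² = 41.280000 − 36 = 5.280000.


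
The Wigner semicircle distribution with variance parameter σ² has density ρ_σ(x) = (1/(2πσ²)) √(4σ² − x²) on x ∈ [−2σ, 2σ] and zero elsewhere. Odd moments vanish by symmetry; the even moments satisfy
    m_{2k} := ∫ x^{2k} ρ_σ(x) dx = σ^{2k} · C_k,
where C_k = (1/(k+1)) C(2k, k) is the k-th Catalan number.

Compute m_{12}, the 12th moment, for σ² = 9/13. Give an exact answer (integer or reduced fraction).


By the scaled semicircle moment identity, m_{2k} = σ^{2k} · C_k with k = 6.
C_6 = (1/(k+1)) · C(2k, k) = (1/7) · C(12, 6) = (1/7) · 924 = 132.
σ^{2k} = (σ²)^k = (9/13)^6 = 531441/4826809.

Therefore m_{12} = σ^{12} · C_6 = (531441/4826809) · 132 = 70150212/4826809.


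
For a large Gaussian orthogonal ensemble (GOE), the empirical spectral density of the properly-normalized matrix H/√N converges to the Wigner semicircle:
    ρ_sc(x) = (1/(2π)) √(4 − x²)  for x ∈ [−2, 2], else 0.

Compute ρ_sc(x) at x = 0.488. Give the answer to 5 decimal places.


ρ_sc(x) = (1/(2π)) √(4 − x²). With x = 0.488:
  4 − x² = 4 − (0.488)² = 4 − 0.238144 = 3.761856.
  √(4 − x²) = 1.939550.
  1/(2π) = 0.159155.
  ρ_sc(0.488) = 0.159155 · 1.939550 = 0.308689.

Rounded to 5 decimal places: ρ_sc(0.488) ≈ 0.30869.


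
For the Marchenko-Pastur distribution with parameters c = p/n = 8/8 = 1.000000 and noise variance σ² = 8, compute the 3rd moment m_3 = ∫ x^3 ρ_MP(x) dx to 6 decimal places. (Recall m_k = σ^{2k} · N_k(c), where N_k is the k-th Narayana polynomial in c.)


E[X³] = σ⁶ (1 + 3c + c²) (third MP moment). With σ² = 8 (so σ⁶ = 512) and c = 8/8 = 1.000000: E[X³] = 512 · (1 + 3·1.000000 + (1.000000)²) = 512 · 5.000000.

So E[X^3] = 2560.000000.


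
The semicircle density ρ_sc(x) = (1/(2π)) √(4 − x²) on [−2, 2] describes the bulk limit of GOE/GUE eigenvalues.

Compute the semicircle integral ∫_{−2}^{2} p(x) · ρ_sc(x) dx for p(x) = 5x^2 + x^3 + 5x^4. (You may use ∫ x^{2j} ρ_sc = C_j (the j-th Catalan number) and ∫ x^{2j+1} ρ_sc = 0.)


Write p(x) = Σ a_i x^i, split into monomials and integrate each against ρ_sc separately.
Using ∫ x^{2j} ρ_sc = C_j = (1/(j+1)) C(2j, j) (Catalan numbers) and ∫ x^{2j+1} ρ_sc = 0 (odd monomials vanish by symmetry):
  i = 2 (even): a_2 · C_{1} = 5 · 1 = 5
  i = 3 (odd): ∫ x^3 ρ_sc = 0 (vanishes)
  i = 4 (even): a_4 · C_{2} = 5 · 2 = 10

Summing the contributions: ∫_{−2}^{2} p(x) ρ_sc(x) dx = 5 + 10 = 15.


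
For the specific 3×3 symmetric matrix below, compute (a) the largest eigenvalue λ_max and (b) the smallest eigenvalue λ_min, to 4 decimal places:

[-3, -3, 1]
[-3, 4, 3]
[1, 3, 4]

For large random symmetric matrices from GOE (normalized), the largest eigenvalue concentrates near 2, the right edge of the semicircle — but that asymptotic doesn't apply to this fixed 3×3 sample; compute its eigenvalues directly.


Since M is real symmetric, all three eigenvalues are real; they are the roots of det(λI − M) = λ³ − (tr M) λ² + s λ − det M, where s is the sum of the principal 2×2 minors.
tr M = -3 + 4 + 4 = 5.
s = ((-3)·4 − (-3)²) + ((-3)·4 − 1²) + (4·4 − 3²) = -21 + (-13) + 7 = -27.
det M (expand along row 1) = (-3)·7 − (-3)·(-15) + 1·(-13) = -79.
Characteristic polynomial: λ³ − 5λ² − 27λ + 79 = 0.
Substitute λ = y + (tr M)/3 = y + 1.666667 to remove the quadratic term: y³ + p·y + q = 0 with p = s − (tr M)²/3 = -35.333333 and q = −2(tr M)³/27 + (tr M)·s/3 − det M = 24.740741.
Three real roots ⇒ use the trigonometric (Viète) form: r = 2√(−p/3) = 6.863753, φ = arccos(3q/(p·r)) = arccos(-0.306047) = 1.881834 rad.
y_k = r·cos(φ/3 − 2πk/3) for k = 0, 1, 2 gives y = 5.557088, 0.710354, -6.267442.
λ_k = y_k + 1.666667 gives λ = 7.2238, 2.3770, -4.6008 (check: the sum is 5.0000 = tr M).

Hence λ_max = 7.2238 and λ_min = -4.6008.


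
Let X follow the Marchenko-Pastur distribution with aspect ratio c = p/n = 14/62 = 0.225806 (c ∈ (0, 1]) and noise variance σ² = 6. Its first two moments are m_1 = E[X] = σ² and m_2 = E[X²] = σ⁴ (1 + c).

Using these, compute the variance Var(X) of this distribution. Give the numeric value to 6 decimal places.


m_1 = E[X] = σ² = 6, so m_1² = 36.
m_2 = E[X²] = σ⁴ (1 + c) = 36 · (1 + 0.225806) = 36 · 1.225806 = 44.129032.
(Note m_2 − m_1² simplifies to c · σ⁴ = 0.225806 · 36.)

Var(X) = m_2 − m_1² = 44.129032 − 36 = 8.129032.


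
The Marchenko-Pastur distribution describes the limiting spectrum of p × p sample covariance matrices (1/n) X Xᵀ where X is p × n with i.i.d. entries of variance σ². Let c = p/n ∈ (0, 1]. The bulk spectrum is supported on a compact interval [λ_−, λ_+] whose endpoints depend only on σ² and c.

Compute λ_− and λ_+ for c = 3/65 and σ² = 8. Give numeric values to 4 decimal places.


c = 3/65 = 0.046154; √c = 0.214834.
λ_− = σ² (1 − √c)² = 8 · (1 − 0.214834)² = 8 · (0.785166)² = 4.931879.
λ_+ = σ² (1 + √c)² = 8 · (1 + 0.214834)² = 8 · (1.214834)² = 11.806582.

Rounded to 4 decimal places: λ_− ≈ 4.9319, λ_+ ≈ 11.8066.


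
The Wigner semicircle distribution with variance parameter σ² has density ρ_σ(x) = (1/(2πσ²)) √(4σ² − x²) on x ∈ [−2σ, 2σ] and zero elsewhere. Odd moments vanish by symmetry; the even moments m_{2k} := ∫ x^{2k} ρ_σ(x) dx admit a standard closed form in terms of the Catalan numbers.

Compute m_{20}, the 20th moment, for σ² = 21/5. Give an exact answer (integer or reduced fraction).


By the scaled semicircle moment identity, m_{2k} = σ^{2k} · C_k with k = 10.
C_10 = (1/(k+1)) · C(2k, k) = (1/11) · C(20, 10) = (1/11) · 184756 = 16796.
σ^{2k} = (σ²)^k = (21/5)^10 = 16679880978201/9765625.

Therefore m_{20} = σ^{20} · C_10 = (16679880978201/9765625) · 16796 = 280155280909863996/9765625.


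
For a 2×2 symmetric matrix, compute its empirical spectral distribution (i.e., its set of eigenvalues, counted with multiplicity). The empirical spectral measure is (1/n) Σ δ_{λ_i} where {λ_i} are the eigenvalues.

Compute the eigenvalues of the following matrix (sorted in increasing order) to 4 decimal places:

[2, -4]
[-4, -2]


Since M is real symmetric, both eigenvalues are real; they are the roots of det(λI − M) = λ² − (tr M) λ + det M.
tr M = 2 + (-2) = 0.
det M = 2·(-2) − (-4)² = -4 − 16 = -20.
Characteristic polynomial: λ² − 20 = 0.
Discriminant Δ = (tr M)² − 4·det M = 0 − (-80) = 80; √Δ = 8.944272.
λ = (tr M ± √Δ)/2 = (0 ± 8.944272)/2, giving (tr M − √Δ)/2 = -4.4721 and (tr M + √Δ)/2 = 4.4721.

Eigenvalues sorted in increasing order: [-4.4721, 4.4721].


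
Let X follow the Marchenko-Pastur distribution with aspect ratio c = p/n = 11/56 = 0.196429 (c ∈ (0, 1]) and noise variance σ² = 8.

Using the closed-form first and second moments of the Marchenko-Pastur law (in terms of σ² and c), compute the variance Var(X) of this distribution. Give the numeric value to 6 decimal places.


Recall the MP moments m_1 = E[X] = σ² and m_2 = E[X²] = σ⁴ (1 + c).
m_1 = E[X] = σ² = 8, so m_1² = 64.
m_2 = E[X²] = σ⁴ (1 + c) = 64 · (1 + 0.196429) = 64 · 1.196429 = 76.571429.
(Note m_2 − m_1² simplifies to c · σ⁴ = 0.196429 · 64.)

Var(X) = m_2 − m_1² = 76.571429 − 64 = 12.571429.


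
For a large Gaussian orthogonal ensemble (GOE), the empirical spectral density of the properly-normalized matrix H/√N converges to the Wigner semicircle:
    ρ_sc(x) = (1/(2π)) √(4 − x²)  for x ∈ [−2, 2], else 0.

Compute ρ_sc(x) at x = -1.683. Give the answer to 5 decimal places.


ρ_sc(x) = (1/(2π)) √(4 − x²). With x = -1.683:
  4 − x² = 4 − (-1.683)² = 4 − 2.832489 = 1.167511.
  √(4 − x²) = 1.080514.
  1/(2π) = 0.159155.
  ρ_sc(-1.683) = 0.159155 · 1.080514 = 0.171969.

Rounded to 5 decimal places: ρ_sc(-1.683) ≈ 0.17197.


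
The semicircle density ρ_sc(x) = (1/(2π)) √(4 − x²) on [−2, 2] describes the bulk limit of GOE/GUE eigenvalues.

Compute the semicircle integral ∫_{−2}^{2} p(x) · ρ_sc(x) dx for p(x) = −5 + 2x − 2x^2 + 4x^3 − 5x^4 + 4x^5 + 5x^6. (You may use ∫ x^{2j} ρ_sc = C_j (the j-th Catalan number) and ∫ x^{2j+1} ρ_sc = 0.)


Write p(x) = Σ a_i x^i, split into monomials and integrate each against ρ_sc separately.
Using ∫ x^{2j} ρ_sc = C_j = (1/(j+1)) C(2j, j) (Catalan numbers) and ∫ x^{2j+1} ρ_sc = 0 (odd monomials vanish by symmetry):
  i = 0 (even): a_0 · C_{0} = -5 · 1 = -5
  i = 1 (odd): ∫ x^1 ρ_sc = 0 (vanishes)
  i = 2 (even): a_2 · C_{1} = -2 · 1 = -2
  i = 3 (odd): ∫ x^3 ρ_sc = 0 (vanishes)
  i = 4 (even): a_4 · C_{2} = -5 · 2 = -10
  i = 5 (odd): ∫ x^5 ρ_sc = 0 (vanishes)
  i = 6 (even): a_6 · C_{3} = 5 · 5 = 25

Summing the contributions: ∫_{−2}^{2} p(x) ρ_sc(x) dx = (-5) + (-2) + (-10) + 25 = 8.


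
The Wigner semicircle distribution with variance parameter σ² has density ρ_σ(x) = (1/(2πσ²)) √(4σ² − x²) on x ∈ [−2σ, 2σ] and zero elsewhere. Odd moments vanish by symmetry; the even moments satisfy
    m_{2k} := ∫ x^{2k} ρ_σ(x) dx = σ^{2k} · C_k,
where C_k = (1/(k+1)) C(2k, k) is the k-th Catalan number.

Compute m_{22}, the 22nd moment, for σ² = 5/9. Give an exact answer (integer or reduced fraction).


By the scaled semicircle moment identity, m_{2k} = σ^{2k} · C_k with k = 11.
C_11 = (1/(k+1)) · C(2k, k) = (1/12) · C(22, 11) = (1/12) · 705432 = 58786.
σ^{2k} = (σ²)^k = (5/9)^11 = 48828125/31381059609.

Therefore m_{22} = σ^{22} · C_11 = (48828125/31381059609) · 58786 = 2870410156250/31381059609.


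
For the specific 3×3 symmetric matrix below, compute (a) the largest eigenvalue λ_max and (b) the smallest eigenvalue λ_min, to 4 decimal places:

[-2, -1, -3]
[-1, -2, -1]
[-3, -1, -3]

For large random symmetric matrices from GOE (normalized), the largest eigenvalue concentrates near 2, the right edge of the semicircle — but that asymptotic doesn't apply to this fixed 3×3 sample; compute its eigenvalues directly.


Since M is real symmetric, all three eigenvalues are real; they are the roots of det(λI − M) = λ³ − (tr M) λ² + s λ − det M, where s is the sum of the principal 2×2 minors.
tr M = -2 + (-2) + (-3) = -7.
s = ((-2)·(-2) − (-1)²) + ((-2)·(-3) − (-3)²) + ((-2)·(-3) − (-1)²) = 3 + (-3) + 5 = 5.
det M (expand along row 1) = (-2)·5 − (-1)·0 + (-3)·(-5) = 5.
Characteristic polynomial: λ³ + 7λ² + 5λ − 5 = 0.
Substitute λ = y + (tr M)/3 = y − 2.333333 to remove the quadratic term: y³ + p·y + q = 0 with p = s − (tr M)²/3 = -11.333333 and q = −2(tr M)³/27 + (tr M)·s/3 − det M = 8.740741.
Three real roots ⇒ use the trigonometric (Viète) form: r = 2√(−p/3) = 3.887301, φ = arccos(3q/(p·r)) = arccos(-0.595201) = 2.208312 rad.
y_k = r·cos(φ/3 − 2πk/3) for k = 0, 1, 2 gives y = 2.880840, 0.819869, -3.700709.
λ_k = y_k − 2.333333 gives λ = 0.5475, -1.5135, -6.0340 (check: the sum is -7.0000 = tr M).

Hence λ_max = 0.5475 and λ_min = -6.0340.


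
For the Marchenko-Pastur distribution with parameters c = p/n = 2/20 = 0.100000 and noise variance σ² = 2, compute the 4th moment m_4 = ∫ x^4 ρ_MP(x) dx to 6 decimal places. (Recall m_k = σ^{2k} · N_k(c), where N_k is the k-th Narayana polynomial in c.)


E[X⁴] = σ⁸ (1 + 6c + 6c² + c³) (fourth MP moment). With σ² = 2 (so σ⁸ = 16) and c = 2/20 = 0.100000: E[X⁴] = 16 · (1 + 6·0.100000 + 6·(0.100000)² + (0.100000)³) = 16 · 1.661000.

So E[X^4] = 26.576000.


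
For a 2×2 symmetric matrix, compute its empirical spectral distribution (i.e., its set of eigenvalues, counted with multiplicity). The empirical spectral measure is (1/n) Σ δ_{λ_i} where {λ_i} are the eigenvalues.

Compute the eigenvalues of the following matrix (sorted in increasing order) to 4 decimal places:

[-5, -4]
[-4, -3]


Since M is real symmetric, both eigenvalues are real; they are the roots of det(λI − M) = λ² − (tr M) λ + det M.
tr M = -5 + (-3) = -8.
det M = (-5)·(-3) − (-4)² = 15 − 16 = -1.
Characteristic polynomial: λ² + 8λ − 1 = 0.
Discriminant Δ = (tr M)² − 4·det M = 64 − (-4) = 68; √Δ = 8.246211.
λ = (tr M ± √Δ)/2 = (-8 ± 8.246211)/2, giving (tr M − √Δ)/2 = -8.1231 and (tr M + √Δ)/2 = 0.1231.

Eigenvalues sorted in increasing order: [-8.1231, 0.1231].


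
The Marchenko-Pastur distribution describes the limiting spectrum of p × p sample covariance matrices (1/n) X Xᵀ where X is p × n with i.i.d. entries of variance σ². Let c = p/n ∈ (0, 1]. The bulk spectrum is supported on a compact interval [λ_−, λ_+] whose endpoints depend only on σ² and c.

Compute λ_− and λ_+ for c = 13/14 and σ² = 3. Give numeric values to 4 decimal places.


c = 13/14 = 0.928571; √c = 0.963624.
λ_− = σ² (1 − √c)² = 3 · (1 − 0.963624)² = 3 · (0.036376)² = 0.003970.
λ_+ = σ² (1 + √c)² = 3 · (1 + 0.963624)² = 3 · (1.963624)² = 11.567459.

Rounded to 4 decimal places: λ_− ≈ 0.0040, λ_+ ≈ 11.5675.


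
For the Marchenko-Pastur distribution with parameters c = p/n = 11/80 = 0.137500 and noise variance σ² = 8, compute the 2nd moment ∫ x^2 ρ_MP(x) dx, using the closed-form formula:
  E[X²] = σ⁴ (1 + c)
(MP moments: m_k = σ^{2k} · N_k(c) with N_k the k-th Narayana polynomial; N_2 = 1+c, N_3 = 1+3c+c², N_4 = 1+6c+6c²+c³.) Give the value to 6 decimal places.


E[X²] = σ⁴ (1 + c) (second MP moment). With σ² = 8 (so σ⁴ = 64) and c = 11/80 = 0.137500: E[X²] = 64 · (1 + 0.137500) = 64 · 1.137500.

So E[X^2] = 72.800000.


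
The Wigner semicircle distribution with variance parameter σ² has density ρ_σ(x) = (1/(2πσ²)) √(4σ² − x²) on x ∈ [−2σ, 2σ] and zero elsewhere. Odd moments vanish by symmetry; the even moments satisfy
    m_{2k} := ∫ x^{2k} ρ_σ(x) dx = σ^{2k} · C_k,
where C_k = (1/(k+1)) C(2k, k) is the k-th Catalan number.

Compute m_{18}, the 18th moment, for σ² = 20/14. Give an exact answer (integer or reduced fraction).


By the scaled semicircle moment identity, m_{2k} = σ^{2k} · C_k with k = 9.
C_9 = (1/(k+1)) · C(2k, k) = (1/10) · C(18, 9) = (1/10) · 48620 = 4862.
σ^{2k} = (σ²)^k = (20/14)^9 = 1000000000/40353607.

Therefore m_{18} = σ^{18} · C_9 = (1000000000/40353607) · 4862 = 4862000000000/40353607.


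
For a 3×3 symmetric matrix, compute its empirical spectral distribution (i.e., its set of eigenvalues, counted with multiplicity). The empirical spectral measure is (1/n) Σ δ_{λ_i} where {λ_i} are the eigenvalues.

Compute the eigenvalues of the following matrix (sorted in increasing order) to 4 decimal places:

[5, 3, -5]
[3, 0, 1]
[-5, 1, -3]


Since M is real symmetric, all three eigenvalues are real; they are the roots of det(λI − M) = λ³ − (tr M) λ² + s λ − det M, where s is the sum of the principal 2×2 minors.
tr M = 5 + 0 + (-3) = 2.
s = (5·0 − 3²) + (5·(-3) − (-5)²) + (0·(-3) − 1²) = -9 + (-40) + (-1) = -50.
det M (expand along row 1) = 5·(-1) − 3·(-4) + (-5)·3 = -8.
Characteristic polynomial: λ³ − 2λ² − 50λ + 8 = 0.
Substitute λ = y + (tr M)/3 = y + 0.666667 to remove the quadratic term: y³ + p·y + q = 0 with p = s − (tr M)²/3 = -51.333333 and q = −2(tr M)³/27 + (tr M)·s/3 − det M = -25.925926.
Three real roots ⇒ use the trigonometric (Viète) form: r = 2√(−p/3) = 8.273116, φ = arccos(3q/(p·r)) = arccos(0.183142) = 1.386615 rad.
y_k = r·cos(φ/3 − 2πk/3) for k = 0, 1, 2 gives y = 7.405029, -0.507598, -6.897431.
λ_k = y_k + 0.666667 gives λ = 8.0717, 0.1591, -6.2308 (check: the sum is 2.0000 = tr M).

Eigenvalues sorted in increasing order: [-6.2308, 0.1591, 8.0717].
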